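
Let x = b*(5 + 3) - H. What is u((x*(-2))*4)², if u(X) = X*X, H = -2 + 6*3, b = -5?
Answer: 40282095616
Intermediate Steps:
H = 16 (H = -2 + 18 = 16)
x = -56 (x = -5*(5 + 3) - 1*16 = -5*8 - 16 = -40 - 16 = -56)
u(X) = X²
u((x*(-2))*4)² = ((-56*(-2)*4)²)² = ((112*4)²)² = (448²)² = 200704² = 40282095616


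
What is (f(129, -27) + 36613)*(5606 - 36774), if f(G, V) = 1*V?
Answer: -1140312448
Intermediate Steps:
f(G, V) = V
(f(129, -27) + 36613)*(5606 - 36774) = (-27 + 36613)*(5606 - 36774) = 36586*(-31168) = -1140312448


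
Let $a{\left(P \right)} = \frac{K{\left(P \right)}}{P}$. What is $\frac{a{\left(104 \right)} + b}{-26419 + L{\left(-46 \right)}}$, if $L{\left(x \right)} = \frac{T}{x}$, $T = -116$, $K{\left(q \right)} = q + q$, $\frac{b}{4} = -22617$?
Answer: $\frac{2080718}{607579} \approx 3.4246$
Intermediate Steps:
$b = -90468$ ($b = 4 \left(-22617\right) = -90468$)
$K{\left(q \right)} = 2 q$
$a{\left(P \right)} = 2$ ($a{\left(P \right)} = \frac{2 P}{P} = 2$)
$L{\left(x \right)} = - \frac{116}{x}$
$\frac{a{\left(104 \right)} + b}{-26419 + L{\left(-46 \right)}} = \frac{2 - 90468}{-26419 - \frac{116}{-46}} = - \frac{90466}{-26419 - - \frac{58}{23}} = - \frac{90466}{-26419 + \frac{58}{23}} = - \frac{90466}{- \frac{607579}{23}} = \left(-90466\right) \left(- \frac{23}{607579}\right) = \frac{2080718}{607579}$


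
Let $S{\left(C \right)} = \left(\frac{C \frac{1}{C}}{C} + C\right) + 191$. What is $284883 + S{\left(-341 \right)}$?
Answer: $\frac{97093952}{341} \approx 2.8473 \cdot 10^{5}$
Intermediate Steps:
$S{\left(C \right)} = 191 + C + \frac{1}{C}$ ($S{\left(C \right)} = \left(1 \frac{1}{C} + C\right) + 191 = \left(\frac{1}{C} + C\right) + 191 = \left(C + \frac{1}{C}\right) + 191 = 191 + C + \frac{1}{C}$)
$284883 + S{\left(-341 \right)} = 284883 + \left(191 - 341 + \frac{1}{-341}\right) = 284883 - \frac{51151}{341} = \frac{97093952}{341}$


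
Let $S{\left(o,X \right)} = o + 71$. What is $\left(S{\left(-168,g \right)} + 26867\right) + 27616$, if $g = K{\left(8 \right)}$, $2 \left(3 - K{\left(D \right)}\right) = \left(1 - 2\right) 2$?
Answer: $54386$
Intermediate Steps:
$K{\left(D \right)} = 4$ ($K{\left(D \right)} = 3 - \frac{\left(1 - 2\right) 2}{2} = 3 - \frac{\left(-1\right) 2}{2} = 3 - -1 = 3 + 1 = 4$)
$g = 4$
$S{\left(o,X \right)} = 71 + o$
$\left(S{\left(-168,g \right)} + 26867\right) + 27616 = \left(\left(71 - 168\right) + 26867\right) + 27616 = \left(-97 + 26867\right) + 27616 = 26770 + 27616 = 54386$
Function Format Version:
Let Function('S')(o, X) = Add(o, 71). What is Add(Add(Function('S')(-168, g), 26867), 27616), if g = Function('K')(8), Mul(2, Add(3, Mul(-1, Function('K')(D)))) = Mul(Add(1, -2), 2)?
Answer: 54386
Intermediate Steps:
Function('K')(D) = 4 (Function('K')(D) = Add(3, Mul(Rational(-1, 2), Mul(Add(1, -2), 2))) = Add(3, Mul(Rational(-1, 2), Mul(-1, 2))) = Add(3, Mul(Rational(-1, 2), -2)) = Add(3, 1) = 4)
g = 4
Function('S')(o, X) = Add(71, o)
Add(Add(Function('S')(-168, g), 26867), 27616) = Add(Add(Add(71, -168), 26867), 27616) = Add(Add(-97, 26867), 27616) = Add(26770, 27616) = 54386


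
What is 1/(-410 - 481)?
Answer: -1/891 ≈ -0.0011223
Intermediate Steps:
1/(-410 - 481) = 1/(-891) = -1/891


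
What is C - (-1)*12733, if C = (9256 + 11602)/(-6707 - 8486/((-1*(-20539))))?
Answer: 1753714994285/137763559 ≈ 12730.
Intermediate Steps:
C = -428402462/137763559 (C = 20858/(-6707 - 8486/20539) = 20858/(-137763559/20539) = 20858*(-20539/137763559) = -428402462/137763559 ≈ -3.1097)
C - (-1)*12733 = -428402462/137763559 - (-1)*12733 = -428402462/137763559 - 1*(-12733) = -428402462/137763559 + 12733 = 1753714994285/137763559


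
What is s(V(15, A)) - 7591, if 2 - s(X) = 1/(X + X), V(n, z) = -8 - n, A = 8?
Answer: -349093/46 ≈ -7589.0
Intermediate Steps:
s(X) = 2 - 1/(2*X) (s(X) = 2 - 1/(X + X) = 2 - 1/(2*X))
s(V(15, A)) - 7591 = (2 - 1/(2*(-8 - 1*15))) - 7591 = (2 - 1/(2*(-8 - 15))) - 7591 = (2 - 1/2/(-23)) - 7591 = (2 - 1/2*(-1/23)) - 7591 = (2 + 1/46) - 7591 = 93/46 - 7591 = -349093/46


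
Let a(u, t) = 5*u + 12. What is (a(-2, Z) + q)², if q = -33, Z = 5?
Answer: 961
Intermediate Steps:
a(u, t) = 12 + 5*u
(a(-2, Z) + q)² = ((12 + 5*(-2)) - 33)² = ((12 - 10) - 33)² = (2 - 33)² = (-31)² = 961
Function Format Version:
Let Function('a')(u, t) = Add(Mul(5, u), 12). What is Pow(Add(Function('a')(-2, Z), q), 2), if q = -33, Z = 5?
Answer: 961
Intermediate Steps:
Function('a')(u, t) = Add(12, Mul(5, u))
Pow(Add(Function('a')(-2, Z), q), 2) = Pow(Add(Add(12, Mul(5, -2)), -33), 2) = Pow(Add(Add(12, -10), -33), 2) = Pow(Add(2, -33), 2) = Pow(-31, 2) = 961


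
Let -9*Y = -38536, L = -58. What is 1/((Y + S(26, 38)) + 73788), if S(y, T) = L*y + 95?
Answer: 9/689911 ≈ 1.3045e-5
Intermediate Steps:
Y = 38536/9 (Y = -⅑*(-38536) = 38536/9 ≈ 4281.8)
S(y, T) = 95 - 58*y (S(y, T) = -58*y + 95 = 95 - 58*y)
1/((Y + S(26, 38)) + 73788) = 1/((38536/9 + (95 - 58*26)) + 73788) = 1/((38536/9 + (95 - 1508)) + 73788) = 1/((38536/9 - 1413) + 73788) = 1/(25819/9 + 73788) = 1/(689911/9) = 9/689911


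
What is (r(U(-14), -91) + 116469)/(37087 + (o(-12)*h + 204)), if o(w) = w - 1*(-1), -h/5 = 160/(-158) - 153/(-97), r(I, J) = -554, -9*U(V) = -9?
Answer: 888256645/285998918 ≈ 3.1058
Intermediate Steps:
U(V) = 1 (U(V) = -1/9*(-9) = 1)
h = -21635/7663 (h = -5*(160/(-158) - 153/(-97)) = -5*(160*(-1/158) - 153*(-1/97)) = -5*(-80/79 + 153/97) = -5*4327/7663 = -21635/7663 ≈ -2.8233)
o(w) = 1 + w (o(w) = w + 1 = 1 + w)
(r(U(-14), -91) + 116469)/(37087 + (o(-12)*h + 204)) = (-554 + 116469)/(37087 + ((1 - 12)*(-21635/7663) + 204)) = 115915/(37087 + (-11*(-21635/7663) + 204)) = 115915/(37087 + (237985/7663 + 204)) = 115915/(37087 + 1801237/7663) = 115915/(285998918/7663) = 115915*(7663/285998918) = 888256645/285998918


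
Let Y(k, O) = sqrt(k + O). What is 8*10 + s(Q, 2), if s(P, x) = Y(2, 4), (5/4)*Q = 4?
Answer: 80 + sqrt(6) ≈ 82.449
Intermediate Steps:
Q = 16/5 (Q = (4/5)*4 = 16/5 ≈ 3.2000)
Y(k, O) = sqrt(O + k)
s(P, x) = sqrt(6) (s(P, x) = sqrt(4 + 2) = sqrt(6))
8*10 + s(Q, 2) = 8*10 + sqrt(6) = 80 + sqrt(6)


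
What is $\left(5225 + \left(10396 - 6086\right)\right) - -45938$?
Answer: $55473$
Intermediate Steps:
$\left(5225 + \left(10396 - 6086\right)\right) - -45938 = \left(5225 + 4310\right) + 45938 = 9535 + 45938 = 55473$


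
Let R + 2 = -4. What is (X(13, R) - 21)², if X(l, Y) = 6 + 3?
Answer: 144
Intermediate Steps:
R = -6 (R = -2 - 4 = -6)
X(l, Y) = 9
(X(13, R) - 21)² = (9 - 21)² = (-12)² = 144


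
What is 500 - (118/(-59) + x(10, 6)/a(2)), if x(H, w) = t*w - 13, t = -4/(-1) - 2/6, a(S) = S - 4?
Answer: 1013/2 ≈ 506.50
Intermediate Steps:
a(S) = -4 + S
t = 11/3 (t = -4*(-1) - 2*1/6 = 4 - 1/3 = 11/3 ≈ 3.6667)
x(H, w) = -13 + 11*w/3 (x(H, w) = 11*w/3 - 13 = -13 + 11*w/3)
500 - (118/(-59) + x(10, 6)/a(2)) = 500 - (118/(-59) + (-13 + (11/3)*6)/(-4 + 2)) = 500 - (118*(-1/59) + (-13 + 22)/(-2)) = 500 - (-2 + 9*(-1/2)) = 500 - (-2 - 9/2) = 500 - 1*(-13/2) = 500 + 13/2 = 1013/2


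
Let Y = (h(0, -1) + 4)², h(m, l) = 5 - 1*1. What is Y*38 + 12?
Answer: 2444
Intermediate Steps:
h(m, l) = 4 (h(m, l) = 5 - 1 = 4)
Y = 64 (Y = (4 + 4)² = 8² = 64)
Y*38 + 12 = 64*38 + 12 = 2432 + 12 = 2444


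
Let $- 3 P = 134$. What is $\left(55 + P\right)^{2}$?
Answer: $\frac{961}{9} \approx 106.78$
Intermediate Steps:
$P = - \frac{134}{3}$ ($P = \left(- \frac{1}{3}\right) 134 = - \frac{134}{3} \approx -44.667$)
$\left(55 + P\right)^{2} = \left(55 - \frac{134}{3}\right)^{2} = \left(\frac{31}{3}\right)^{2} = \frac{961}{9}$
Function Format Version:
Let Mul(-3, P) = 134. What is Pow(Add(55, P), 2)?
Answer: Rational(961, 9) ≈ 106.78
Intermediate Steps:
P = Rational(-134, 3) (P = Mul(Rational(-1, 3), 134) = Rational(-134, 3) ≈ -44.667)
Pow(Add(55, P), 2) = Pow(Add(55, Rational(-134, 3)), 2) = Pow(Rational(31, 3), 2) = Rational(961, 9)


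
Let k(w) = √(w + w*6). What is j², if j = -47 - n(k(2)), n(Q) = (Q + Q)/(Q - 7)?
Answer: 53417/25 - 924*√14/25 ≈ 1998.4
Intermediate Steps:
k(w) = √7*√w (k(w) = √(w + 6*w) = √(7*w) = √7*√w)
n(Q) = 2*Q/(-7 + Q) (n(Q) = (2*Q)/(-7 + Q) = 2*Q/(-7 + Q))
j = -47 - 2*√14/(-7 + √14) (j = -47 - 2*√7*√2/(-7 + √7*√2) = -47 - 2*√14/(-7 + √14) ≈ -44.703)
j² = (-231/5 + 2*√14/5)²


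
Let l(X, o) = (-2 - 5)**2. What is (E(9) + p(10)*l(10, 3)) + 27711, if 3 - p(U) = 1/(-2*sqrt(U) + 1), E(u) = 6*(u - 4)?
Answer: 1087681/39 + 98*sqrt(10)/39 ≈ 27897.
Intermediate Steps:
E(u) = -24 + 6*u (E(u) = 6*(-4 + u) = -24 + 6*u)
p(U) = 3 - 1/(1 - 2*sqrt(U)) (p(U) = 3 - 1/(-2*sqrt(U) + 1) = 3 - 1/(1 - 2*sqrt(U)))
l(X, o) = 49 (l(X, o) = (-7)**2 = 49)
(E(9) + p(10)*l(10, 3)) + 27711 = ((-24 + 6*9) + (2*(-1 + 3*sqrt(10))/(-1 + 2*sqrt(10)))*49) + 27711 = ((-24 + 54) + 98*(-1 + 3*sqrt(10))/(-1 + 2*sqrt(10))) + 27711 = (30 + 98*(-1 + 3*sqrt(10))/(-1 + 2*sqrt(10))) + 27711 = 27741 + 98*(-1 + 3*sqrt(10))/(-1 + 2*sqrt(10))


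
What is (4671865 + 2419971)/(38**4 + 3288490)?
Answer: 3545918/2686813 ≈ 1.3197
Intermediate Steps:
(4671865 + 2419971)/(38**4 + 3288490) = 7091836/(2085136 + 3288490) = 7091836/5373626 = 7091836*(1/5373626) = 3545918/2686813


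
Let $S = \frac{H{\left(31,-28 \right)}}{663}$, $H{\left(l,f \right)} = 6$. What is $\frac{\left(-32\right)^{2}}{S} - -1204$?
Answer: $114356$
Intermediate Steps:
$S = \frac{2}{221}$ ($S = \frac{6}{663} = 6 \cdot \frac{1}{663} = \frac{2}{221} \approx 0.0090498$)
$\frac{\left(-32\right)^{2}}{S} - -1204 = \frac{\left(-32\right)^{2}}{\frac{2}{221}} - -1204 = 1024 \cdot \frac{221}{2} + 1204 = 113152 + 1204 = 114356$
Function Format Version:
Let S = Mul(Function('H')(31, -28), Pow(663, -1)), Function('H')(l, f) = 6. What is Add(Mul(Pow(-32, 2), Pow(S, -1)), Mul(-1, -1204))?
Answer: 114356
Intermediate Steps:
S = Rational(2, 221) (S = Mul(6, Pow(663, -1)) = Mul(6, Rational(1, 663)) = Rational(2, 221) ≈ 0.0090498)
Add(Mul(Pow(-32, 2), Pow(S, -1)), Mul(-1, -1204)) = Add(Mul(Pow(-32, 2), Pow(Rational(2, 221), -1)), Mul(-1, -1204)) = Add(Mul(1024, Rational(221, 2)), 1204) = Add(113152, 1204) = 114356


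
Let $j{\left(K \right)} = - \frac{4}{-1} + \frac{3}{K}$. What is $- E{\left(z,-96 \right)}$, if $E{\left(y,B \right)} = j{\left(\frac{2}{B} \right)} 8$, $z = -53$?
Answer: $1120$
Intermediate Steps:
$j{\left(K \right)} = 4 + \frac{3}{K}$ ($j{\left(K \right)} = \left(-4\right) \left(-1\right) + \frac{3}{K} = 4 + \frac{3}{K}$)
$E{\left(y,B \right)} = 32 + 12 B$ ($E{\left(y,B \right)} = \left(4 + \frac{3}{2 \frac{1}{B}}\right) 8 = \left(4 + 3 \frac{B}{2}\right) 8 = \left(4 + \frac{3 B}{2}\right) 8 = 32 + 12 B$)
$- E{\left(z,-96 \right)} = - (32 + 12 \left(-96\right)) = - (32 - 1152) = \left(-1\right) \left(-1120\right) = 1120$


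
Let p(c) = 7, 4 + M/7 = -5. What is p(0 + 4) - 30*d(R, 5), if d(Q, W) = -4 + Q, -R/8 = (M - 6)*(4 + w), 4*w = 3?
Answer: -78533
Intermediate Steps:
M = -63 (M = -28 + 7*(-5) = -28 - 35 = -63)
w = 3/4 (w = (1/4)*3 = 3/4 ≈ 0.75000)
R = 2622 (R = -8*(-63 - 6)*(4 + 3/4) = -(-552)*19/4 = -8*(-1311/4) = 2622)
p(0 + 4) - 30*d(R, 5) = 7 - 30*(-4 + 2622) = 7 - 30*2618 = 7 - 78540 = -78533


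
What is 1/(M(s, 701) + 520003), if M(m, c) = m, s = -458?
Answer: 1/519545 ≈ 1.9248e-6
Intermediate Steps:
1/(M(s, 701) + 520003) = 1/(-458 + 520003) = 1/519545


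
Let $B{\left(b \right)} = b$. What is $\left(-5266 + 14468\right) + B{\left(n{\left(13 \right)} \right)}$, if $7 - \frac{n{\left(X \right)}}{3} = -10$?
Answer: $9253$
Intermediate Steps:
$n{\left(X \right)} = 51$ ($n{\left(X \right)} = 21 - -30 = 21 + 30 = 51$)
$\left(-5266 + 14468\right) + B{\left(n{\left(13 \right)} \right)} = \left(-5266 + 14468\right) + 51 = 9202 + 51 = 9253$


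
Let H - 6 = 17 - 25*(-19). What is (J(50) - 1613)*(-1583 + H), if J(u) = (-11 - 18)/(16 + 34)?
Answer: 17507343/10 ≈ 1.7507e+6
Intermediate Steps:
H = 498 (H = 6 + (17 - 25*(-19)) = 6 + (17 + 475) = 6 + 492 = 498)
J(u) = -29/50
(J(50) - 1613)*(-1583 + H) = (-29/50 - 1613)*(-1583 + 498) = -80679/50*(-1085) = 17507343/10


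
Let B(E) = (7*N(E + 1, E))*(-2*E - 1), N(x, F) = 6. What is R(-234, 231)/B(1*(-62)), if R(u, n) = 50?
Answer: 25/2583 ≈ 0.0096787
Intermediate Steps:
B(E) = -42 - 84*E (B(E) = (7*6)*(-2*E - 1) = 42*(-1 - 2*E) = -42 - 84*E)
R(-234, 231)/B(1*(-62)) = 50/(-42 - 84*(-62)) = 50/(-42 + 5208) = 50/5166 = 50*(1/5166) = 25/2583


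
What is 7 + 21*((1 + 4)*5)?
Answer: 532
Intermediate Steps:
7 + 21*((1 + 4)*5) = 7 + 21*(5*5) = 7 + 21*25 = 7 + 525 = 532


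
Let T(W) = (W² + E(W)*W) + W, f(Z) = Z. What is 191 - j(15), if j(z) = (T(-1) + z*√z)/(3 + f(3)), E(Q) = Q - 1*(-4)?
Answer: 383/2 - 5*√15/2 ≈ 181.82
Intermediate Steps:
E(Q) = 4 + Q (E(Q) = Q + 4 = 4 + Q)
T(W) = W + W² + W*(4 + W) (T(W) = (W² + (4 + W)*W) + W = (W² + W*(4 + W)) + W = W + W² + W*(4 + W))
j(z) = -½ + z^(3/2)/6 (j(z) = (-(5 + 2*(-1)) + z*√z)/(3 + 3) = (-(5 - 2) + z^(3/2))/6 = (-1*3 + z^(3/2))*(⅙) = (-3 + z^(3/2))*(⅙) = -½ + z^(3/2)/6)
191 - j(15) = 191 - (-½ + 15^(3/2)/6) = 191 - (-½ + (15*√15)/6) = 191 - (-½ + 5*√15/2) = 191 + (½ - 5*√15/2) = 383/2 - 5*√15/2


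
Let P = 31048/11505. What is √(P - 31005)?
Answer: I*√4103620392885/11505 ≈ 176.07*I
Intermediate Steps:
P = 31048/11505 (P = 31048*(1/11505) = 31048/11505 ≈ 2.6987)
√(P - 31005) = √(31048/11505 - 31005) = √(-356681477/11505) = I*√4103620392885/11505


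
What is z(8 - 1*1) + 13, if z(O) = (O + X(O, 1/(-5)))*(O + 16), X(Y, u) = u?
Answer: 847/5 ≈ 169.40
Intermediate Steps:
z(O) = (16 + O)*(-⅕ + O) (z(O) = (O + 1/(-5))*(O + 16) = (O - ⅕)*(16 + O) = (-⅕ + O)*(16 + O) = (16 + O)*(-⅕ + O))
z(8 - 1*1) + 13 = (-16/5 + (8 - 1*1)² + 79*(8 - 1*1)/5) + 13 = (-16/5 + (8 - 1)² + 79*(8 - 1)/5) + 13 = (-16/5 + 7² + (79/5)*7) + 13 = (-16/5 + 49 + 553/5) + 13 = 782/5 + 13 = 847/5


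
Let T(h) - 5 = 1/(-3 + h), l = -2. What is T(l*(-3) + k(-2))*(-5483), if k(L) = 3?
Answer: -169973/6 ≈ -28329.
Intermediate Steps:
T(h) = 5 + 1/(-3 + h)
T(l*(-3) + k(-2))*(-5483) = ((-14 + 5*(-2*(-3) + 3))/(-3 + (-2*(-3) + 3)))*(-5483) = ((-14 + 5*(6 + 3))/(-3 + (6 + 3)))*(-5483) = ((-14 + 5*9)/(-3 + 9))*(-5483) = ((-14 + 45)/6)*(-5483) = ((⅙)*31)*(-5483) = (31/6)*(-5483) = -169973/6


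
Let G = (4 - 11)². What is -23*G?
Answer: -1127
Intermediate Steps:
G = 49 (G = (-7)² = 49)
-23*G = -23*49 = -1127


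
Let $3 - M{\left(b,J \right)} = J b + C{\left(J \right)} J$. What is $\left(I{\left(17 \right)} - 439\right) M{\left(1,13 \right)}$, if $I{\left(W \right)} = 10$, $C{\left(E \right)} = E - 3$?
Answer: $60060$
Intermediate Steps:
$C{\left(E \right)} = -3 + E$ ($C{\left(E \right)} = E - 3 = -3 + E$)
$M{\left(b,J \right)} = 3 - J b - J \left(-3 + J\right)$ ($M{\left(b,J \right)} = 3 - \left(J b + \left(-3 + J\right) J\right) = 3 - \left(J b + J \left(-3 + J\right)\right) = 3 - J b - J \left(-3 + J\right)$)
$\left(I{\left(17 \right)} - 439\right) M{\left(1,13 \right)} = \left(10 - 439\right) \left(3 - 13 \cdot 1 - 13 \left(-3 + 13\right)\right) = - 429 \left(3 - 13 - 13 \cdot 10\right) = - 429 \left(3 - 13 - 130\right) = \left(-429\right) \left(-140\right) = 60060$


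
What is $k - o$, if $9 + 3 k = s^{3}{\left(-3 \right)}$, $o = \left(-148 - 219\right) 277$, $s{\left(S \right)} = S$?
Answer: $101647$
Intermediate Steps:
$o = -101659$ ($o = \left(-367\right) 277 = -101659$)
$k = -12$ ($k = -3 + \frac{\left(-3\right)^{3}}{3} = -3 + \frac{1}{3} \left(-27\right) = -3 - 9 = -12$)
$k - o = -12 - -101659 = -12 + 101659 = 101647$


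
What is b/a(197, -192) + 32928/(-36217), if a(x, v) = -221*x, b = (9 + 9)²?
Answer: -1445320644/1576779529 ≈ -0.91663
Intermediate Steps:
b = 324 (b = 18² = 324)
b/a(197, -192) + 32928/(-36217) = 324/((-221*197)) + 32928/(-36217) = 324/(-43537) + 32928*(-1/36217) = 324*(-1/43537) - 32928/36217 = -324/43537 - 32928/36217 = -1445320644/1576779529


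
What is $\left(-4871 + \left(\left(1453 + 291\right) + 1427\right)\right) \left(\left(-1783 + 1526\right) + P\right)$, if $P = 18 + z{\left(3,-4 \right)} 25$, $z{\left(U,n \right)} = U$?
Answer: $278800$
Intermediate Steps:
$P = 93$ ($P = 18 + 3 \cdot 25 = 18 + 75 = 93$)
$\left(-4871 + \left(\left(1453 + 291\right) + 1427\right)\right) \left(\left(-1783 + 1526\right) + P\right) = \left(-4871 + \left(\left(1453 + 291\right) + 1427\right)\right) \left(\left(-1783 + 1526\right) + 93\right) = \left(-4871 + \left(1744 + 1427\right)\right) \left(-257 + 93\right) = \left(-4871 + 3171\right) \left(-164\right) = \left(-1700\right) \left(-164\right) = 278800$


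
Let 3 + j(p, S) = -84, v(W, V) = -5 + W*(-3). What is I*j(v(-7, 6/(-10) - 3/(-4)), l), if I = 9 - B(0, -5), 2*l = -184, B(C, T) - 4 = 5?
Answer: 0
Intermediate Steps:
B(C, T) = 9 (B(C, T) = 4 + 5 = 9)
v(W, V) = -5 - 3*W
l = -92 (l = (½)*(-184) = -92)
j(p, S) = -87 (j(p, S) = -3 - 84 = -87)
I = 0 (I = 9 - 1*9 = 9 - 9 = 0)
I*j(v(-7, 6/(-10) - 3/(-4)), l) = 0*(-87) = 0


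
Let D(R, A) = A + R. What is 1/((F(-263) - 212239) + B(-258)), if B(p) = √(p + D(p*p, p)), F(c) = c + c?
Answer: -212765/45268879177 - 16*√258/45268879177 ≈ -4.7057e-6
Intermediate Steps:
F(c) = 2*c
B(p) = √(p² + 2*p) (B(p) = √(p + (p + p*p)) = √(p + (p + p²)) = √(p² + 2*p))
1/((F(-263) - 212239) + B(-258)) = 1/((2*(-263) - 212239) + √(-258*(2 - 258))) = 1/((-526 - 212239) + √(-258*(-256))) = 1/(-212765 + √66048) = 1/(-212765 + 16*√258)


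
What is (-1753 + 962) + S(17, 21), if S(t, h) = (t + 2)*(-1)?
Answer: -810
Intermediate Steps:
S(t, h) = -2 - t (S(t, h) = (2 + t)*(-1) = -2 - t)
(-1753 + 962) + S(17, 21) = (-1753 + 962) + (-2 - 1*17) = -791 + (-2 - 17) = -791 - 19 = -810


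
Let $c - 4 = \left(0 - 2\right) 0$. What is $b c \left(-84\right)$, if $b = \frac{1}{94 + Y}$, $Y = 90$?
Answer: $- \frac{42}{23} \approx -1.8261$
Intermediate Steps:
$c = 4$ ($c = 4 + \left(0 - 2\right) 0 = 4 - 0 = 4 + 0 = 4$)
$b = \frac{1}{184}$ ($b = \frac{1}{94 + 90} = \frac{1}{184} \approx 0.0054348$)
$b c \left(-84\right) = \frac{1}{184} \cdot 4 \left(-84\right) = \frac{1}{46} \left(-84\right) = - \frac{42}{23}$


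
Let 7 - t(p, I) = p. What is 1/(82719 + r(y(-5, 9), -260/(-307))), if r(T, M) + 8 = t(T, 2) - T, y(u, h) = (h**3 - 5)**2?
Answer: -1/965634 ≈ -1.0356e-6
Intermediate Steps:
y(u, h) = (-5 + h**3)**2
t(p, I) = 7 - p
r(T, M) = -1 - 2*T (r(T, M) = -8 + ((7 - T) - T) = -8 + (7 - 2*T) = -1 - 2*T)
1/(82719 + r(y(-5, 9), -260/(-307))) = 1/(82719 + (-1 - 2*(-5 + 9**3)**2)) = 1/(82719 + (-1 - 2*(-5 + 729)**2)) = 1/(82719 + (-1 - 2*724**2)) = 1/(82719 + (-1 - 2*524176)) = 1/(82719 + (-1 - 1048352)) = 1/(82719 - 1048353) = 1/(-965634) = -1/965634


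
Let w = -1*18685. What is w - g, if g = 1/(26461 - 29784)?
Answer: -62090254/3323 ≈ -18685.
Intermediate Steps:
w = -18685
g = -1/3323 (g = 1/(-3323) = -1/3323 ≈ -0.00030093)
w - g = -18685 - 1*(-1/3323) = -18685 + 1/3323 = -62090254/3323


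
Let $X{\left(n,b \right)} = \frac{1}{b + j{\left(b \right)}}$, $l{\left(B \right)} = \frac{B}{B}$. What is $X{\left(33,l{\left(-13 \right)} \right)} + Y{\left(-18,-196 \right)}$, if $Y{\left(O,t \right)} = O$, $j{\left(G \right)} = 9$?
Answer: $- \frac{179}{10} \approx -17.9$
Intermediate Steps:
$l{\left(B \right)} = 1$
$X{\left(n,b \right)} = \frac{1}{9 + b}$ ($X{\left(n,b \right)} = \frac{1}{b + 9} = \frac{1}{9 + b}$)
$X{\left(33,l{\left(-13 \right)} \right)} + Y{\left(-18,-196 \right)} = \frac{1}{9 + 1} - 18 = \frac{1}{10} - 18 = - \frac{179}{10}$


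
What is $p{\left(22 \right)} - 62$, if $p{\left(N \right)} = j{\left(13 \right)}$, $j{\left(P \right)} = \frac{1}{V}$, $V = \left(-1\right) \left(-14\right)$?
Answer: $- \frac{867}{14} \approx -61.929$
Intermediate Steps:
$V = 14$
$j{\left(P \right)} = \frac{1}{14}$
$p{\left(N \right)} = \frac{1}{14}$
$p{\left(22 \right)} - 62 = \frac{1}{14} - 62 = - \frac{867}{14}$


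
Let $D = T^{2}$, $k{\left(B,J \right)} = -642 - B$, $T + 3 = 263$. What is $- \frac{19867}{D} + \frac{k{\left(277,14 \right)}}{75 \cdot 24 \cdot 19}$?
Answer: $- \frac{3707879}{11559600} \approx -0.32076$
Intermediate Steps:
$T = 260$ ($T = -3 + 263 = 260$)
$D = 67600$ ($D = 260^{2} = 67600$)
$- \frac{19867}{D} + \frac{k{\left(277,14 \right)}}{75 \cdot 24 \cdot 19} = - \frac{19867}{67600} + \frac{-642 - 277}{75 \cdot 24 \cdot 19} = \left(-19867\right) \frac{1}{67600} + \frac{-642 - 277}{1800 \cdot 19} = - \frac{19867}{67600} - \frac{919}{34200} = - \frac{3707879}{11559600}$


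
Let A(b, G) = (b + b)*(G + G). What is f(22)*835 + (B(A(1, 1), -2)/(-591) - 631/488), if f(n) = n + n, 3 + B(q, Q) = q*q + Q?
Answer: 10595731631/288408 ≈ 36739.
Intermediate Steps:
A(b, G) = 4*G*b (A(b, G) = (2*b)*(2*G) = 4*G*b)
B(q, Q) = -3 + Q + q² (B(q, Q) = -3 + (q*q + Q) = -3 + (q² + Q) = -3 + (Q + q²) = -3 + Q + q²)
f(n) = 2*n
f(22)*835 + (B(A(1, 1), -2)/(-591) - 631/488) = (2*22)*835 + ((-3 - 2 + (4*1*1)²)/(-591) - 631/488) = 44*835 + ((-3 - 2 + 4²)*(-1/591) - 631*1/488) = 36740 + ((-3 - 2 + 16)*(-1/591) - 631/488) = 36740 + (11*(-1/591) - 631/488) = 36740 + (-11/591 - 631/488) = 36740 - 378289/288408 = 10595731631/288408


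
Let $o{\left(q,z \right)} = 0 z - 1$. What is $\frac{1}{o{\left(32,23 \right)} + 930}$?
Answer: $\frac{1}{929} \approx 0.0010764$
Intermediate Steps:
$o{\left(q,z \right)} = -1$ ($o{\left(q,z \right)} = 0 - 1 = -1$)
$\frac{1}{o{\left(32,23 \right)} + 930} = \frac{1}{-1 + 930} = \frac{1}{929}$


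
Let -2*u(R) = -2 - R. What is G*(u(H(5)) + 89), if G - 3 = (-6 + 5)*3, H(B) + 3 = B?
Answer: 0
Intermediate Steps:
H(B) = -3 + B
u(R) = 1 + R/2 (u(R) = -(-2 - R)/2 = 1 + R/2)
G = 0 (G = 3 + (-6 + 5)*3 = 3 - 1*3 = 3 - 3 = 0)
G*(u(H(5)) + 89) = 0*((1 + (-3 + 5)/2) + 89) = 0*((1 + (½)*2) + 89) = 0*((1 + 1) + 89) = 0*(2 + 89) = 0*91 = 0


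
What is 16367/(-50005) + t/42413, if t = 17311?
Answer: 335544/4150415 ≈ 0.080846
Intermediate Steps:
16367/(-50005) + t/42413 = 16367/(-50005) + 17311/42413 = 16367*(-1/50005) + 17311*(1/42413) = -16367/50005 + 2473/6059 = 335544/4150415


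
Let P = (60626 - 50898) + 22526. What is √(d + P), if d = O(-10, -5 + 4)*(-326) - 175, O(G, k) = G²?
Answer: I*√521 ≈ 22.825*I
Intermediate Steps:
d = -32775 (d = (-10)²*(-326) - 175 = 100*(-326) - 175 = -32600 - 175 = -32775)
P = 32254 (P = 9728 + 22526 = 32254)
√(d + P) = √(-32775 + 32254) = √(-521) = I*√521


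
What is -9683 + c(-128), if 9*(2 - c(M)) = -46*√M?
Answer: -9681 + 368*I*√2/9 ≈ -9681.0 + 57.826*I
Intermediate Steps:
c(M) = 2 + 46*√M/9 (c(M) = 2 - (-46)*√M/9 = 2 + 46*√M/9)
-9683 + c(-128) = -9683 + (2 + 46*√(-128)/9) = -9683 + (2 + 46*(8*I*√2)/9) = -9683 + (2 + 368*I*√2/9) = -9681 + 368*I*√2/9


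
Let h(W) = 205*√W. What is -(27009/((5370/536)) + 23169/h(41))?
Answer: -2412804/895 - 23169*√41/8405 ≈ -2713.5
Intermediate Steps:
-(27009/((5370/536)) + 23169/h(41)) = -(27009/((5370/536)) + 23169/((205*√41))) = -(27009/((5370*(1/536))) + 23169*(√41/8405)) = -(27009/(2685/268) + 23169*√41/8405) = -(27009*(268/2685) + 23169*√41/8405) = -(2412804/895 + 23169*√41/8405) = -2412804/895 - 23169*√41/8405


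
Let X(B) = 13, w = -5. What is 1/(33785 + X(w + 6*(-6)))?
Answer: 1/33798 ≈ 2.9588e-5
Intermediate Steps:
1/(33785 + X(w + 6*(-6))) = 1/(33785 + 13) = 1/33798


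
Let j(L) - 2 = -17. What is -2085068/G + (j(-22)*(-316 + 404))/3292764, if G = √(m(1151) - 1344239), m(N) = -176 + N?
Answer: -110/274397 + 521267*I*√83954/83954 ≈ -0.00040088 + 1799.0*I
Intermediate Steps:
j(L) = -15 (j(L) = 2 - 17 = -15)
G = 4*I*√83954 (G = √((-176 + 1151) - 1344239) = √(975 - 1344239) = √(-1343264) = 4*I*√83954 ≈ 1159.0*I)
-2085068/G + (j(-22)*(-316 + 404))/3292764 = -2085068*(-I*√83954/335816) - 15*(-316 + 404)/3292764 = -(-521267)*I*√83954/83954 - 15*88*(1/3292764) = 521267*I*√83954/83954 - 1320*1/3292764 = 521267*I*√83954/83954 - 110/274397 = -110/274397 + 521267*I*√83954/83954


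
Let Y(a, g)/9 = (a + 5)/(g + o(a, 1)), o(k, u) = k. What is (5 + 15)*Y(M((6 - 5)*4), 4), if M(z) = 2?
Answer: 210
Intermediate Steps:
Y(a, g) = 9*(5 + a)/(a + g) (Y(a, g) = 9*((a + 5)/(g + a)) = 9*((5 + a)/(a + g)) = 9*(5 + a)/(a + g))
(5 + 15)*Y(M((6 - 5)*4), 4) = (5 + 15)*(9*(5 + 2)/(2 + 4)) = 20*(9*7/6) = 20*(9*(1/6)*7) = 20*(21/2) = 210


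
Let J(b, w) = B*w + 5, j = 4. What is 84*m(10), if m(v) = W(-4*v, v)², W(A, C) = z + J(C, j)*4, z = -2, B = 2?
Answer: 210000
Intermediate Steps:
J(b, w) = 5 + 2*w (J(b, w) = 2*w + 5 = 5 + 2*w)
W(A, C) = 50 (W(A, C) = -2 + (5 + 2*4)*4 = -2 + (5 + 8)*4 = -2 + 13*4 = -2 + 52 = 50)
m(v) = 2500 (m(v) = 50² = 2500)
84*m(10) = 84*2500 = 210000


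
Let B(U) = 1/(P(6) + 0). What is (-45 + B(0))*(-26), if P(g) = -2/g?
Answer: 1248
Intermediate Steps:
B(U) = -3 (B(U) = 1/(-2/6 + 0) = 1/(-2*1/6 + 0) = 1/(-1/3 + 0) = 1/(-1/3) = -3)
(-45 + B(0))*(-26) = (-45 - 3)*(-26) = -48*(-26) = 1248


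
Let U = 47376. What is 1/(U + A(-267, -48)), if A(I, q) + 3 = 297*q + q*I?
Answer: 1/45933 ≈ 2.1771e-5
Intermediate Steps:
A(I, q) = -3 + 297*q + I*q (A(I, q) = -3 + (297*q + q*I) = -3 + (297*q + I*q) = -3 + 297*q + I*q)
1/(U + A(-267, -48)) = 1/(47376 + (-3 + 297*(-48) - 267*(-48))) = 1/(47376 + (-3 - 14256 + 12816)) = 1/(47376 - 1443) = 1/45933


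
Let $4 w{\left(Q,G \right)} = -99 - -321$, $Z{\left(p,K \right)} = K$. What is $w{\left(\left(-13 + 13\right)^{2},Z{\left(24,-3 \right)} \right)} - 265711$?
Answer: $- \frac{531311}{2} \approx -2.6566 \cdot 10^{5}$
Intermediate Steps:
$w{\left(Q,G \right)} = \frac{111}{2}$ ($w{\left(Q,G \right)} = \frac{-99 - -321}{4} = \frac{-99 + 321}{4} = \frac{1}{4} \cdot 222 = \frac{111}{2}$)
$w{\left(\left(-13 + 13\right)^{2},Z{\left(24,-3 \right)} \right)} - 265711 = \frac{111}{2} - 265711 = - \frac{531311}{2}$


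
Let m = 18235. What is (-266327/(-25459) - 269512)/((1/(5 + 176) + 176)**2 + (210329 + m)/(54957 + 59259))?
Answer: -2139466254615195838/245937552539149191 ≈ -8.6992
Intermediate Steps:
(-266327/(-25459) - 269512)/((1/(5 + 176) + 176)**2 + (210329 + m)/(54957 + 59259)) = (-266327/(-25459) - 269512)/((1/(5 + 176) + 176)**2 + (210329 + 18235)/(54957 + 59259)) = (-266327*(-1/25459) - 269512)/((1/181 + 176)**2 + 228564/114216) = (266327/25459 - 269512)/((1/181 + 176)**2 + 228564*(1/114216)) = -6861239681/(25459*((31857/181)**2 + 19047/9518)) = -6861239681/(25459*(1014868449/32761 + 19047/9518)) = -6861239681/(25459*9660141896349/311819198) = -6861239681/25459*311819198/9660141896349 = -2139466254615195838/245937552539149191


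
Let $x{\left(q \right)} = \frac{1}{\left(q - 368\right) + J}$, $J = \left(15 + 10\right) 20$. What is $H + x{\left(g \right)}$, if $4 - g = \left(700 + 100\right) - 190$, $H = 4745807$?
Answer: $\frac{2249512517}{474} \approx 4.7458 \cdot 10^{6}$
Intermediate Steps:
$J = 500$ ($J = 25 \cdot 20 = 500$)
$g = -606$ ($g = 4 - \left(\left(700 + 100\right) - 190\right) = 4 - \left(800 - 190\right) = 4 - 610 = -606$)
$x{\left(q \right)} = \frac{1}{132 + q}$ ($x{\left(q \right)} = \frac{1}{\left(q - 368\right) + 500} = \frac{1}{\left(-368 + q\right) + 500} = \frac{1}{132 + q}$)
$H + x{\left(g \right)} = 4745807 + \frac{1}{132 - 606} = 4745807 + \frac{1}{-474} = 4745807 - \frac{1}{474} = \frac{2249512517}{474}$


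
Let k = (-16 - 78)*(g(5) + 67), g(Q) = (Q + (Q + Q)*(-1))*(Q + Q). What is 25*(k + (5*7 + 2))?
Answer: -39025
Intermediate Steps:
g(Q) = -2*Q² (g(Q) = (Q + (2*Q)*(-1))*(2*Q) = (Q - 2*Q)*(2*Q) = (-Q)*(2*Q) = -2*Q²)
k = -1598 (k = (-16 - 78)*(-2*5² + 67) = -94*(-2*25 + 67) = -94*(-50 + 67) = -94*17 = -1598)
25*(k + (5*7 + 2)) = 25*(-1598 + (5*7 + 2)) = 25*(-1598 + (35 + 2)) = 25*(-1598 + 37) = 25*(-1561) = -39025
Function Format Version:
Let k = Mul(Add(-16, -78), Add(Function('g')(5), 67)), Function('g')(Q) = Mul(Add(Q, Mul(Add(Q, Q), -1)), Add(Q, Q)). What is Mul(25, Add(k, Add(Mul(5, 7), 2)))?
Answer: -39025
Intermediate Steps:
Function('g')(Q) = Mul(-2, Pow(Q, 2)) (Function('g')(Q) = Mul(Add(Q, Mul(Mul(2, Q), -1)), Mul(2, Q)) = Mul(Add(Q, Mul(-2, Q)), Mul(2, Q)) = Mul(Mul(-1, Q), Mul(2, Q)) = Mul(-2, Pow(Q, 2)))
k = -1598 (k = Mul(Add(-16, -78), Add(Mul(-2, Pow(5, 2)), 67)) = Mul(-94, Add(Mul(-2, 25), 67)) = Mul(-94, Add(-50, 67)) = Mul(-94, 17) = -1598)
Mul(25, Add(k, Add(Mul(5, 7), 2))) = Mul(25, Add(-1598, Add(Mul(5, 7), 2))) = Mul(25, Add(-1598, Add(35, 2))) = Mul(25, Add(-1598, 37)) = Mul(25, -1561) = -39025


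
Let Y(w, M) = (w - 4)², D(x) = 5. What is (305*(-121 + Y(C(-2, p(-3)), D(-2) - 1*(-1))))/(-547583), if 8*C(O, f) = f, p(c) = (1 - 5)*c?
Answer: 139995/2190332 ≈ 0.063915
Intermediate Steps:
p(c) = -4*c
C(O, f) = f/8
Y(w, M) = (-4 + w)²
(305*(-121 + Y(C(-2, p(-3)), D(-2) - 1*(-1))))/(-547583) = (305*(-121 + (-4 + (-4*(-3))/8)²))/(-547583) = (305*(-121 + (-4 + (⅛)*12)²))*(-1/547583) = (305*(-121 + (-4 + 3/2)²))*(-1/547583) = (305*(-121 + (-5/2)²))*(-1/547583) = (305*(-121 + 25/4))*(-1/547583) = (305*(-459/4))*(-1/547583) = -139995/4*(-1/547583) = 139995/2190332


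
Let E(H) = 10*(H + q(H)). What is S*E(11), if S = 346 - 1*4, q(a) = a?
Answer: 75240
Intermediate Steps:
E(H) = 20*H (E(H) = 10*(H + H) = 10*(2*H) = 20*H)
S = 342 (S = 346 - 4 = 342)
S*E(11) = 342*(20*11) = 342*220 = 75240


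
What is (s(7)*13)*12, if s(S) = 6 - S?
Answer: -156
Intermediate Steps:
(s(7)*13)*12 = ((6 - 1*7)*13)*12 = ((6 - 7)*13)*12 = -1*13*12 = -13*12 = -156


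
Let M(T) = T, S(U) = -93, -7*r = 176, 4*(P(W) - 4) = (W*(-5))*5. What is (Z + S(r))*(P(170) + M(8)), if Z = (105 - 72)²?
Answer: -1046298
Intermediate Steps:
P(W) = 4 - 25*W/4 (P(W) = 4 + ((W*(-5))*5)/4 = 4 + (-5*W*5)/4 = 4 + (-25*W)/4 = 4 - 25*W/4)
r = -176/7 (r = -⅐*176 = -176/7 ≈ -25.143)
Z = 1089 (Z = 33² = 1089)
(Z + S(r))*(P(170) + M(8)) = (1089 - 93)*((4 - 25/4*170) + 8) = 996*((4 - 2125/2) + 8) = 996*(-2117/2 + 8) = 996*(-2101/2) = -1046298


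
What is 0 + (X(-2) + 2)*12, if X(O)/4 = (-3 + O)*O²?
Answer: -936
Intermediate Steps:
X(O) = 4*O²*(-3 + O) (X(O) = 4*((-3 + O)*O²) = 4*(O²*(-3 + O)) = 4*O²*(-3 + O))
0 + (X(-2) + 2)*12 = 0 + (4*(-2)²*(-3 - 2) + 2)*12 = 0 + (4*4*(-5) + 2)*12 = 0 + (-80 + 2)*12 = 0 - 78*12 = 0 - 936 = -936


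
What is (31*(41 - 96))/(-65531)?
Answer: 1705/65531 ≈ 0.026018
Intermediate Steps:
(31*(41 - 96))/(-65531) = (31*(-55))*(-1/65531) = -1705*(-1/65531) = 1705/65531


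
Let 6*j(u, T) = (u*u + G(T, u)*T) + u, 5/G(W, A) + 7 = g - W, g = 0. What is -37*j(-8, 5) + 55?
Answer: -19979/72 ≈ -277.49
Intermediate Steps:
G(W, A) = 5/(-7 - W) (G(W, A) = 5/(-7 + (0 - W)) = 5/(-7 - W))
j(u, T) = u/6 + u²/6 - 5*T/(6*(7 + T)) (j(u, T) = ((u*u + (-5/(7 + T))*T) + u)/6 = ((u² - 5*T/(7 + T)) + u)/6 = (u + u² - 5*T/(7 + T))/6 = u/6 + u²/6 - 5*T/(6*(7 + T)))
-37*j(-8, 5) + 55 = -37*(-5*5 - 8*(1 - 8)*(7 + 5))/(6*(7 + 5)) + 55 = -37*(-25 - 8*(-7)*12)/(6*12) + 55 = -37*(-25 + 672)/(6*12) + 55 = -37*647/(6*12) + 55 = -37*647/72 + 55 = -23939/72 + 55 = -19979/72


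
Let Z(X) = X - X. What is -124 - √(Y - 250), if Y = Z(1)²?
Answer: -124 - 5*I*√10 ≈ -124.0 - 15.811*I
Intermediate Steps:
Z(X) = 0
Y = 0 (Y = 0² = 0)
-124 - √(Y - 250) = -124 - √(0 - 250) = -124 - √(-250) = -124 - 5*I*√10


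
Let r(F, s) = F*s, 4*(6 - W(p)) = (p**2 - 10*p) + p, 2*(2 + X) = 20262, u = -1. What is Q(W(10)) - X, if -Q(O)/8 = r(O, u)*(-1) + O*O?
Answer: -10255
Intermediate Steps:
X = 10129 (X = -2 + (1/2)*20262 = -2 + 10131 = 10129)
W(p) = 6 - p**2/4 + 9*p/4 (W(p) = 6 - ((p**2 - 10*p) + p)/4 = 6 - (p**2 - 9*p)/4 = 6 + (-p**2/4 + 9*p/4) = 6 - p**2/4 + 9*p/4)
Q(O) = -8*O - 8*O**2 (Q(O) = -8*((O*(-1))*(-1) + O*O) = -8*(-O*(-1) + O**2) = -8*(O + O**2) = -8*O - 8*O**2)
Q(W(10)) - X = 8*(6 - 1/4*10**2 + (9/4)*10)*(-1 - (6 - 1/4*10**2 + (9/4)*10)) - 1*10129 = 8*(6 - 1/4*100 + 45/2)*(-1 - (6 - 1/4*100 + 45/2)) - 10129 = 8*(6 - 25 + 45/2)*(-1 - (6 - 25 + 45/2)) - 10129 = 8*(7/2)*(-1 - 1*7/2) - 10129 = 8*(7/2)*(-1 - 7/2) - 10129 = 8*(7/2)*(-9/2) - 10129 = -126 - 10129 = -10255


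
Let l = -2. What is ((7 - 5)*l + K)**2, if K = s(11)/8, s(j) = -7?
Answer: 1521/64 ≈ 23.766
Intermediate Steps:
K = -7/8 ≈ -0.87500
((7 - 5)*l + K)**2 = ((7 - 5)*(-2) - 7/8)**2 = (2*(-2) - 7/8)**2 = (-4 - 7/8)**2 = (-39/8)**2 = 1521/64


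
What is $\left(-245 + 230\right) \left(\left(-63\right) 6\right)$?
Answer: $5670$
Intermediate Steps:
$\left(-245 + 230\right) \left(\left(-63\right) 6\right) = \left(-15\right) \left(-378\right) = 5670$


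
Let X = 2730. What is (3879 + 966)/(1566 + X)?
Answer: 1615/1432 ≈ 1.1278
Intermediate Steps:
(3879 + 966)/(1566 + X) = (3879 + 966)/(1566 + 2730) = 4845/4296 = 4845*(1/4296) = 1615/1432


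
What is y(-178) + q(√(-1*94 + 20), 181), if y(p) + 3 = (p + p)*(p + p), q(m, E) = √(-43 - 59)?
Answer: 126733 + I*√102 ≈ 1.2673e+5 + 10.1*I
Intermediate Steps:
q(m, E) = I*√102 (q(m, E) = √(-102) = I*√102)
y(p) = -3 + 4*p² (y(p) = -3 + (p + p)*(p + p) = -3 + (2*p)*(2*p) = -3 + 4*p²)
y(-178) + q(√(-1*94 + 20), 181) = (-3 + 4*(-178)²) + I*√102 = (-3 + 4*31684) + I*√102 = (-3 + 126736) + I*√102 = 126733 + I*√102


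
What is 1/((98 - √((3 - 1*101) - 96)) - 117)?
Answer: I/(√194 - 19*I) ≈ -0.034234 + 0.025096*I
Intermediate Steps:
1/((98 - √((3 - 1*101) - 96)) - 117) = 1/((98 - √((3 - 101) - 96)) - 117) = 1/((98 - √(-98 - 96)) - 117) = 1/((98 - √(-194)) - 117) = 1/((98 - I*√194) - 117) = 1/(-19 - I*√194)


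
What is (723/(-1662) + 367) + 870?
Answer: 685057/554 ≈ 1236.6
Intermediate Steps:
(723/(-1662) + 367) + 870 = (723*(-1/1662) + 367) + 870 = (-241/554 + 367) + 870 = 203077/554 + 870 = 685057/554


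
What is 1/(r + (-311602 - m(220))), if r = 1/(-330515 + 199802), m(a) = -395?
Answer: -130713/40678800592 ≈ -3.2133e-6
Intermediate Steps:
r = -1/130713 (r = 1/(-130713) = -1/130713 ≈ -7.6503e-6)
1/(r + (-311602 - m(220))) = 1/(-1/130713 + (-311602 - 1*(-395))) = 1/(-1/130713 + (-311602 + 395)) = 1/(-1/130713 - 311207) = 1/(-40678800592/130713) = -130713/40678800592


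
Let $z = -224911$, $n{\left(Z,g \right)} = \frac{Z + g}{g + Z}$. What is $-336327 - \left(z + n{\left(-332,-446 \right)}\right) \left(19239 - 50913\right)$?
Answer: $-7124135667$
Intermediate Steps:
$n{\left(Z,g \right)} = 1$ ($n{\left(Z,g \right)} = \frac{Z + g}{Z + g} = 1$)
$-336327 - \left(z + n{\left(-332,-446 \right)}\right) \left(19239 - 50913\right) = -336327 - \left(-224911 + 1\right) \left(19239 - 50913\right) = -336327 - \left(-224910\right) \left(-31674\right) = -336327 - 7123799340 = -7124135667$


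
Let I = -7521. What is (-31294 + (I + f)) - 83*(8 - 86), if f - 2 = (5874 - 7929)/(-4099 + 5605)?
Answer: -16234863/502 ≈ -32340.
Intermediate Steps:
f = 319/502 (f = 2 + (5874 - 7929)/(-4099 + 5605) = 2 - 2055/1506 = 2 - 2055*1/1506 = 2 - 685/502 = 319/502 ≈ 0.63546)
(-31294 + (I + f)) - 83*(8 - 86) = (-31294 + (-7521 + 319/502)) - 83*(8 - 86) = (-31294 - 3775223/502) - 83*(-78) = -19484811/502 + 6474 = -16234863/502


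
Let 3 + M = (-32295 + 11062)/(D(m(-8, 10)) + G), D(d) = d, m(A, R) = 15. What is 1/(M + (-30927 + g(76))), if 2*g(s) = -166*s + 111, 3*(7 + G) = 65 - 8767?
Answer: -4339/161303018 ≈ -2.6900e-5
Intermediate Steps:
G = -8723/3 (G = -7 + (65 - 8767)/3 = -7 + (1/3)*(-8702) = -7 - 8702/3 = -8723/3 ≈ -2907.7)
g(s) = 111/2 - 83*s (g(s) = (-166*s + 111)/2 = (111 - 166*s)/2 = 111/2 - 83*s)
M = 37665/8678 (M = -3 + (-32295 + 11062)/(15 - 8723/3) = -3 - 21233/(-8678/3) = -3 - 21233*(-3/8678) = -3 + 63699/8678 = 37665/8678 ≈ 4.3403)
1/(M + (-30927 + g(76))) = 1/(37665/8678 + (-30927 + (111/2 - 83*76))) = 1/(37665/8678 + (-30927 + (111/2 - 6308))) = 1/(37665/8678 + (-30927 - 12505/2)) = 1/(37665/8678 - 74359/2) = 1/(-161303018/4339) = -4339/161303018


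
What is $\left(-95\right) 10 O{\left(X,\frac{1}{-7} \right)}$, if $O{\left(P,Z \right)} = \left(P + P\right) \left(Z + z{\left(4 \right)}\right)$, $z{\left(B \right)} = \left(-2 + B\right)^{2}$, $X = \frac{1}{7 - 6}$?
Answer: $- \frac{51300}{7} \approx -7328.6$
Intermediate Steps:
$X = 1$ ($X = 1^{-1} = 1$)
$O{\left(P,Z \right)} = 2 P \left(4 + Z\right)$ ($O{\left(P,Z \right)} = \left(P + P\right) \left(Z + \left(-2 + 4\right)^{2}\right) = 2 P \left(Z + 2^{2}\right) = 2 P \left(Z + 4\right) = 2 P \left(4 + Z\right)$)
$\left(-95\right) 10 O{\left(X,\frac{1}{-7} \right)} = \left(-95\right) 10 \cdot 2 \cdot 1 \left(4 + \frac{1}{-7}\right) = - 950 \cdot 2 \cdot 1 \left(4 - \frac{1}{7}\right) = - 950 \cdot 2 \cdot 1 \cdot \frac{27}{7} = \left(-950\right) \frac{54}{7} = - \frac{51300}{7}$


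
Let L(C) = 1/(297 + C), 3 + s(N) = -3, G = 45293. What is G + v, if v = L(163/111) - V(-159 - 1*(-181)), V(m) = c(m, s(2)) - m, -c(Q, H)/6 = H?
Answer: 1500093381/33130 ≈ 45279.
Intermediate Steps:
s(N) = -6 (s(N) = -3 - 3 = -6)
c(Q, H) = -6*H
V(m) = 36 - m (V(m) = -6*(-6) - m = 36 - m)
v = -463709/33130 (v = 1/(297 + 163/111) - (36 - (-159 - 1*(-181))) = 1/(297 + 163*(1/111)) - (36 - (-159 + 181)) = 1/(297 + 163/111) - (36 - 1*22) = 1/(33130/111) - (36 - 22) = 111/33130 - 1*14 = 111/33130 - 14 = -463709/33130 ≈ -13.997)
G + v = 45293 - 463709/33130 = 1500093381/33130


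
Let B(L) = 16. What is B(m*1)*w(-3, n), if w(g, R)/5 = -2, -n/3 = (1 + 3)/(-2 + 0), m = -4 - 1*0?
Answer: -160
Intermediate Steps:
m = -4 (m = -4 + 0 = -4)
n = 6 (n = -3*(1 + 3)/(-2 + 0) = -12/(-2) = -12*(-1)/2 = -3*(-2) = 6)
w(g, R) = -10 (w(g, R) = 5*(-2) = -10)
B(m*1)*w(-3, n) = 16*(-10) = -160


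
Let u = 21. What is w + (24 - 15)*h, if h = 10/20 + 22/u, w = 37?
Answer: 713/14 ≈ 50.929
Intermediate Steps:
h = 65/42 (h = 10/20 + 22/21 = 10*(1/20) + 22*(1/21) = 1/2 + 22/21 = 65/42 ≈ 1.5476)
w + (24 - 15)*h = 37 + (24 - 15)*(65/42) = 37 + 9*(65/42) = 37 + 195/14 = 713/14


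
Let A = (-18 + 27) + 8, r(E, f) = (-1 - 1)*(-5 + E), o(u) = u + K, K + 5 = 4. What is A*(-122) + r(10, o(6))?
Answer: -2084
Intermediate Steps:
K = -1 (K = -5 + 4 = -1)
o(u) = -1 + u (o(u) = u - 1 = -1 + u)
r(E, f) = 10 - 2*E (r(E, f) = -2*(-5 + E) = 10 - 2*E)
A = 17 (A = 9 + 8 = 17)
A*(-122) + r(10, o(6)) = 17*(-122) + (10 - 2*10) = -2074 + (10 - 20) = -2074 - 10 = -2084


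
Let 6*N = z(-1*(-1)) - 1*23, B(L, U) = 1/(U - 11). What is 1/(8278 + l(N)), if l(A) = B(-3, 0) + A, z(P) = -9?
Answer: 33/272995 ≈ 0.00012088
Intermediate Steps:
B(L, U) = 1/(-11 + U)
N = -16/3 (N = (-9 - 1*23)/6 = (-9 - 23)/6 = (⅙)*(-32) = -16/3 ≈ -5.3333)
l(A) = -1/11 + A (l(A) = 1/(-11 + 0) + A = 1/(-11) + A = -1/11 + A)
1/(8278 + l(N)) = 1/(8278 + (-1/11 - 16/3)) = 1/(8278 - 179/33) = 1/(272995/33) = 33/272995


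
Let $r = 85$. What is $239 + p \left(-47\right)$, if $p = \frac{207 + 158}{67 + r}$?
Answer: $\frac{19173}{152} \approx 126.14$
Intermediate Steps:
$p = \frac{365}{152}$ ($p = \frac{207 + 158}{67 + 85} = \frac{365}{152} \approx 2.4013$)
$239 + p \left(-47\right) = 239 + \frac{365}{152} \left(-47\right) = 239 - \frac{17155}{152} = \frac{19173}{152}$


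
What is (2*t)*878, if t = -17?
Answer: -29852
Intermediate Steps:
(2*t)*878 = (2*(-17))*878 = -34*878 = -29852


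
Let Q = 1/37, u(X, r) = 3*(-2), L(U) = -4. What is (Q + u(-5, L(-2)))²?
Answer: 48841/1369 ≈ 35.676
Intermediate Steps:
u(X, r) = -6
Q = 1/37 ≈ 0.027027
(Q + u(-5, L(-2)))² = (1/37 - 6)² = (-221/37)² = 48841/1369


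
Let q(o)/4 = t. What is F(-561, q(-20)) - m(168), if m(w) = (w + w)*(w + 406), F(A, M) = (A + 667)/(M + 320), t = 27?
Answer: -41272843/214 ≈ -1.9286e+5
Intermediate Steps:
q(o) = 108 (q(o) = 4*27 = 108)
F(A, M) = (667 + A)/(320 + M)
m(w) = 2*w*(406 + w) (m(w) = (2*w)*(406 + w) = 2*w*(406 + w))
F(-561, q(-20)) - m(168) = (667 - 561)/(320 + 108) - 2*168*(406 + 168) = 106/428 - 2*168*574 = (1/428)*106 - 1*192864 = 53/214 - 192864 = -41272843/214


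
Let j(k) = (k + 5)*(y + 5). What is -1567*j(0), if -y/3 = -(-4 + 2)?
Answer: 7835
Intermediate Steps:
y = -6 (y = -(-3)*(-4 + 2) = -(-3)*(-2) = -3*2 = -6)
j(k) = -5 - k (j(k) = (k + 5)*(-6 + 5) = (5 + k)*(-1) = -5 - k)
-1567*j(0) = -1567*(-5 - 1*0) = -1567*(-5 + 0) = -1567*(-5) = 7835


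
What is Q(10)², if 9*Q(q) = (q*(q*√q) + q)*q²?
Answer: 1001000000/81 + 20000000*√10/81 ≈ 1.3139e+7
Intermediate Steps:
Q(q) = q²*(q + q^(5/2))/9 (Q(q) = ((q*(q*√q) + q)*q²)/9 = ((q*q^(3/2) + q)*q²)/9 = ((q^(5/2) + q)*q²)/9 = ((q + q^(5/2))*q²)/9 = (q²*(q + q^(5/2)))/9 = q²*(q + q^(5/2))/9)
Q(10)² = ((⅑)*10³ + 10^(9/2)/9)² = ((⅑)*1000 + (10000*√10)/9)² = (1000/9 + 10000*√10/9)²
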